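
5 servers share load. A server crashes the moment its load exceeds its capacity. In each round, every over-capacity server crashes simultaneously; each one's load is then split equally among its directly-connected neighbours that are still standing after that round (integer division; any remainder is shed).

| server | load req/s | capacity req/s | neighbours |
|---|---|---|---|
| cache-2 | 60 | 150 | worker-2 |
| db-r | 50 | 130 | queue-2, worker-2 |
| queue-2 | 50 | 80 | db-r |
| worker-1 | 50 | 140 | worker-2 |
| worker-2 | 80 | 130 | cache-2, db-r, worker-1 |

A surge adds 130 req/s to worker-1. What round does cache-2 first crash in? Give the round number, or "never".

Round 1 — worker-1 at 180 > 140. worker-1 crashes.
  worker-1 sheds 180 req/s to worker-2: 180 each.
    worker-2: 80+180 = 260 > 130
Round 2 — worker-2 crashes.
  worker-2 sheds 260 req/s to cache-2, db-r: 130 each.
    cache-2: 60+130 = 190 > 150
    db-r: 50+130 = 180 > 130
Round 3 — cache-2, db-r crash.
  cache-2 sheds 190 req/s: no online neighbours, lost.
  db-r sheds 180 req/s to queue-2: 180 each.
    queue-2: 50+180 = 230 > 80
Round 4 — queue-2 crashes.
  queue-2 sheds 230 req/s: no online neighbours, lost.
No further crashes.

3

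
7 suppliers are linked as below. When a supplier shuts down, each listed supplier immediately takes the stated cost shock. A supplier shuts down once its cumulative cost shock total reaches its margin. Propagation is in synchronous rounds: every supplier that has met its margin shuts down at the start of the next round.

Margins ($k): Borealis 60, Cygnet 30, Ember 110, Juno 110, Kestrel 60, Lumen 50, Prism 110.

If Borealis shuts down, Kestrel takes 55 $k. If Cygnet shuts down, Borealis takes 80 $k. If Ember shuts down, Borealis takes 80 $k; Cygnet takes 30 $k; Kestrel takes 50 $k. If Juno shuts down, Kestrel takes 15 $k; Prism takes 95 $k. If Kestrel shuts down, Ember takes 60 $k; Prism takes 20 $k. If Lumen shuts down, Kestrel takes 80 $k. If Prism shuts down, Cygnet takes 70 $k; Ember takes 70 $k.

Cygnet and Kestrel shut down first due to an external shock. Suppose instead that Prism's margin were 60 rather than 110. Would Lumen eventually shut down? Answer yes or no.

With Prism's margin at 60:
Round 1 — Cygnet, Kestrel shut down (initial).
  Borealis: +80 → 80 ≥ 60
  Ember: +60 → 60 < 110
  Prism: +20 → 20 < 60
Round 2 — Borealis shuts down.
No further shutdowns.

no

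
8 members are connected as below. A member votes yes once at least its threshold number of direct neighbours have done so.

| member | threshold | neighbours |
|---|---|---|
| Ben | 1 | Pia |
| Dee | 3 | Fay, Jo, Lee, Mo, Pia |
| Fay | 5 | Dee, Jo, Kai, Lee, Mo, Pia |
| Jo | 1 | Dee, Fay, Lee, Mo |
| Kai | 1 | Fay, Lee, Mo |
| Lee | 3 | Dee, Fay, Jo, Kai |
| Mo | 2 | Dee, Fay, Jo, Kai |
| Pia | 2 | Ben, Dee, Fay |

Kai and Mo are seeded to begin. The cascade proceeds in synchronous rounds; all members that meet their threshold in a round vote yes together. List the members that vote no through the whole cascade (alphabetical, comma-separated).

Round 1 — Kai, Mo vote yes (initial).
Round 2 — checking thresholds:
  Dee: 1 of 5 neighbours < 3, holds.
  Fay: 2 of 6 neighbours < 5, holds.
  Jo: 1 of 4 neighbours ≥ 1, votes yes.
  Lee: 1 of 4 neighbours < 3, holds.
Round 3 — no new yes votes; cascade stops.

Ben, Dee, Fay, Lee, Pia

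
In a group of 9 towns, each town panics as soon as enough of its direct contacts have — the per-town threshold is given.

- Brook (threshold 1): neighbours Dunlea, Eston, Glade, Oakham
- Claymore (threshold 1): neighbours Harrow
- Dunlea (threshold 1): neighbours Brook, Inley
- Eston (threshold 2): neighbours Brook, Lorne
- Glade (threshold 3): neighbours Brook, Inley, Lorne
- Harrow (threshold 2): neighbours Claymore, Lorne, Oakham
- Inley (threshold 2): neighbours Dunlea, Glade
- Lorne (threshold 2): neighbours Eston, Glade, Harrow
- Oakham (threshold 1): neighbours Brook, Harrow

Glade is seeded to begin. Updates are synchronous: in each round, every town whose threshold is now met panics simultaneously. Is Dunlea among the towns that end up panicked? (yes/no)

yes

Round 1 — Glade panics (initial).
Round 2 — checking thresholds:
  Brook: 1 of 4 neighbours ≥ 1, panics.
  Inley: 1 of 2 neighbours < 2, below threshold.
  Lorne: 1 of 3 neighbours < 2, below threshold.
Round 3 — checking thresholds:
  Dunlea: 1 of 2 neighbours ≥ 1, panics.
  Eston: 1 of 2 neighbours < 2, below threshold.
  Inley: 1 of 2 neighbours < 2, below threshold.
  Lorne: 1 of 3 neighbours < 2, below threshold.
  Oakham: 1 of 2 neighbours ≥ 1, panics.
Round 4 — checking thresholds:
  Eston: 1 of 2 neighbours < 2, below threshold.
  Harrow: 1 of 3 neighbours < 2, below threshold.
  Inley: 2 of 2 neighbours ≥ 2, panics.
  Lorne: 1 of 3 neighbours < 2, below threshold.
Round 5 — no new panics; cascade stops.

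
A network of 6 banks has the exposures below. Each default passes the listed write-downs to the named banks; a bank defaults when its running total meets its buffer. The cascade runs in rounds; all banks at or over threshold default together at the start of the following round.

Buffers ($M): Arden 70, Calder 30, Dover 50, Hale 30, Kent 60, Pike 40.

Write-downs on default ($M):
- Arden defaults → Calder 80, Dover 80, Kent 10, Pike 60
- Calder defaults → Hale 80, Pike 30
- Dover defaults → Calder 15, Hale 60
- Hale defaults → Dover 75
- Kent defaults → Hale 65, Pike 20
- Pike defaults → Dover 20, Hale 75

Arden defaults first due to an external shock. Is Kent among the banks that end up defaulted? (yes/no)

no

Round 1 — Arden defaults (initial).
  Calder: +80 → 80 ≥ 30
  Dover: +80 → 80 ≥ 50
  Kent: +10 → 10 < 60
  Pike: +60 → 60 ≥ 40
Round 2 — Calder, Dover, Pike default.
  Hale: +80+60+75 → 215 ≥ 30
Round 3 — Hale defaults.
No further defaults.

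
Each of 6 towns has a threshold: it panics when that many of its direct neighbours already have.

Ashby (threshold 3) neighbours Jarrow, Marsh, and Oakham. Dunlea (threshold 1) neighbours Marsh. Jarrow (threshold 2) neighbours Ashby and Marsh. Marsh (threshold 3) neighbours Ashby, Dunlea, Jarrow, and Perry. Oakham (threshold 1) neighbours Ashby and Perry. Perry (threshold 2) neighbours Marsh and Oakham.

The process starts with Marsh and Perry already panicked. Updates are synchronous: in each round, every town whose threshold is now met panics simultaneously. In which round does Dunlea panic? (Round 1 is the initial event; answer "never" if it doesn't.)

Round 1 — Marsh, Perry panic (initial).
Round 2 — checking thresholds:
  Ashby: 1 of 3 neighbours < 3, not yet.
  Dunlea: 1 of 1 neighbours ≥ 1, panics.
  Jarrow: 1 of 2 neighbours < 2, not yet.
  Oakham: 1 of 2 neighbours ≥ 1, panics.
Round 3 — no new panics; cascade stops.

2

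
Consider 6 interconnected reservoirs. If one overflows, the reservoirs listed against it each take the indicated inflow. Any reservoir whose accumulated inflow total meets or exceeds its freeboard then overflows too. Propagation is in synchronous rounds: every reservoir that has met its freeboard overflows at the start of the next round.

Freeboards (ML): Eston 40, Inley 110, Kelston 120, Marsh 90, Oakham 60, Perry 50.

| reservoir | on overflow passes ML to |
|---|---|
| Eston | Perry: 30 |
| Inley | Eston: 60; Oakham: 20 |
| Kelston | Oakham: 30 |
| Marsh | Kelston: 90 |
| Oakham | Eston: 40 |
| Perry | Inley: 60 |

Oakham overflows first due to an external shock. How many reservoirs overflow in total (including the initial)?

2

Round 1 — Oakham overflows (initial).
  Eston: +40 → 40 ≥ 40
Round 2 — Eston overflows.
  Perry: +30 → 30 < 50
No further overflows.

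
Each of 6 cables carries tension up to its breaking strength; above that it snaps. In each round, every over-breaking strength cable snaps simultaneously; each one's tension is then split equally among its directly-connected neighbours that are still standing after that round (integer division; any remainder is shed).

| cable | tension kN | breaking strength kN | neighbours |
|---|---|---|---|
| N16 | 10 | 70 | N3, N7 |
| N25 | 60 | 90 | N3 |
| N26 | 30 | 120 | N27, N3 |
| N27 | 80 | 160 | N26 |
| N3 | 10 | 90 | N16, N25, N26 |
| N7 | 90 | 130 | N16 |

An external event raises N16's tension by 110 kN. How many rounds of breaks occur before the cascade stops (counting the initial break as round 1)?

Round 1 — N16 at 120 > 70. N16 snaps.
  N16 sheds 120 kN to N3, N7: 60 each.
    N3: 10+60 = 70 ≤ 90
    N7: 90+60 = 150 > 130
Round 2 — N7 snaps.
  N7 sheds 150 kN: no online neighbours, lost.
No further breaks.

2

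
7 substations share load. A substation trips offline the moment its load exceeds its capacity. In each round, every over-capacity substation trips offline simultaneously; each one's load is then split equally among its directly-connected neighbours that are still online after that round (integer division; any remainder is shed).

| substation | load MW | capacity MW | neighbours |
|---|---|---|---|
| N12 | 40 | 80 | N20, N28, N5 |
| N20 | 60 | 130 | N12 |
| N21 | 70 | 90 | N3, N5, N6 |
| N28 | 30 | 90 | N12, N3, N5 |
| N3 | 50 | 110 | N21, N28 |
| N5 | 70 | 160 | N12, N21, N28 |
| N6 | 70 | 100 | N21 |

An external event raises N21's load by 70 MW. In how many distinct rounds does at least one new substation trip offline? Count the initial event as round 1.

Round 1 — N21 at 140 > 90. N21 trips offline.
  N21 sheds 140 MW to N3, N5, N6: 46 each (2 lost).
    N3: 50+46 = 96 ≤ 110
    N5: 70+46 = 116 ≤ 160
    N6: 70+46 = 116 > 100
Round 2 — N6 trips offline.
  N6 sheds 116 MW: no online neighbours, lost.
No further trips.

2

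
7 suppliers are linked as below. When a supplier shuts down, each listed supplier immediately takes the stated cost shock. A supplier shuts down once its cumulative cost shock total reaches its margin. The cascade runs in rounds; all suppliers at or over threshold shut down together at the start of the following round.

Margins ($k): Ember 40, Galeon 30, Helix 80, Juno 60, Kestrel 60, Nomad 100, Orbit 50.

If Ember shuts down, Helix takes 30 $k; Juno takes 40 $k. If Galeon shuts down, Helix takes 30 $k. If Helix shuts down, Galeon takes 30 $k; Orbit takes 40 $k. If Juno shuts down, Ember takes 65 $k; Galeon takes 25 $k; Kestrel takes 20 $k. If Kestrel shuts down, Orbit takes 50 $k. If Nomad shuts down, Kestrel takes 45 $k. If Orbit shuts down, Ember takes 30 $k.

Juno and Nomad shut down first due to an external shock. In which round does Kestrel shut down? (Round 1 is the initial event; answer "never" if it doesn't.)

Round 1 — Juno, Nomad shut down (initial).
  Ember: +65 → 65 ≥ 40
  Galeon: +25 → 25 < 30
  Kestrel: +20+45 → 65 ≥ 60
Round 2 — Ember, Kestrel shut down.
  Helix: +30 → 30 < 80
  Orbit: +50 → 50 ≥ 50
Round 3 — Orbit shuts down.
No further shutdowns.

2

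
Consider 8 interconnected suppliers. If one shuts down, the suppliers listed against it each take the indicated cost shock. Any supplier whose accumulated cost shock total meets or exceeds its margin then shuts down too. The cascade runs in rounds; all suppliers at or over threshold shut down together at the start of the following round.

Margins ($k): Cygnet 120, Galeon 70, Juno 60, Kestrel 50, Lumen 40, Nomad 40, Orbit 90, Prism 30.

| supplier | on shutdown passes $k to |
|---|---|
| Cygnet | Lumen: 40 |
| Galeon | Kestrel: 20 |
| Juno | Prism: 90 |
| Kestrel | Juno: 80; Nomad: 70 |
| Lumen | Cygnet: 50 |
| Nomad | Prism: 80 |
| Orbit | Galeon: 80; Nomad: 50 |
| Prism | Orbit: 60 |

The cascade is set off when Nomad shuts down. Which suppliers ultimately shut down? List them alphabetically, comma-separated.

Nomad, Prism

Round 1 — Nomad shuts down (initial).
  Prism: +80 → 80 ≥ 30
Round 2 — Prism shuts down.
  Orbit: +60 → 60 < 90
No further shutdowns.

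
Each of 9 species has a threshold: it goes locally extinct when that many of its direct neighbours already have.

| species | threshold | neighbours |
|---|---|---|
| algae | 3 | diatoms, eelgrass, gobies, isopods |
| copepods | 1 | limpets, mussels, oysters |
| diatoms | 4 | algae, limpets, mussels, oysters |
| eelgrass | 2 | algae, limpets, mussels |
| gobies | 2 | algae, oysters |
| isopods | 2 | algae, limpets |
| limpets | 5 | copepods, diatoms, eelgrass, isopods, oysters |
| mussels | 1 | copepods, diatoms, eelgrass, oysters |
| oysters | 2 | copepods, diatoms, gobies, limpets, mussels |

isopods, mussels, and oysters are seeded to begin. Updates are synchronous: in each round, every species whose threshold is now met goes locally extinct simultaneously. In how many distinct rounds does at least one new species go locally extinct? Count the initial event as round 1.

2

Round 1 — isopods, mussels, oysters go locally extinct (initial).
Round 2 — checking thresholds:
  algae: 1 of 4 neighbours < 3, not yet.
  copepods: 2 of 3 neighbours ≥ 1, goes locally extinct.
  diatoms: 2 of 4 neighbours < 4, not yet.
  eelgrass: 1 of 3 neighbours < 2, not yet.
  gobies: 1 of 2 neighbours < 2, not yet.
  limpets: 2 of 5 neighbours < 5, not yet.
Round 3 — no new extinctions; cascade stops.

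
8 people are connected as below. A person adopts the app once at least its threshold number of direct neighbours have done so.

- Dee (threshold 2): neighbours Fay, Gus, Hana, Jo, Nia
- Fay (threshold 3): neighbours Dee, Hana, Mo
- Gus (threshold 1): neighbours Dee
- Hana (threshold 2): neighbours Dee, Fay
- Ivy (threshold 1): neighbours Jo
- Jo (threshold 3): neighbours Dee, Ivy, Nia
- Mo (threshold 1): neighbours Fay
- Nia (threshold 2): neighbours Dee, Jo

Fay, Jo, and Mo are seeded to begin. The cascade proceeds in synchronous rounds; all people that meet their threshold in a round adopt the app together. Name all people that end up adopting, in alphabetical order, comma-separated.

Dee, Fay, Gus, Hana, Ivy, Jo, Mo, Nia

Round 1 — Fay, Jo, Mo adopt the app (initial).
Round 2 — checking thresholds:
  Dee: 2 of 5 neighbours ≥ 2, adopts the app.
  Hana: 1 of 2 neighbours < 2, holds.
  Ivy: 1 of 1 neighbours ≥ 1, adopts the app.
  Nia: 1 of 2 neighbours < 2, holds.
Round 3 — checking thresholds:
  Gus: 1 of 1 neighbours ≥ 1, adopts the app.
  Hana: 2 of 2 neighbours ≥ 2, adopts the app.
  Nia: 2 of 2 neighbours ≥ 2, adopts the app.
Round 4 — no new adoptions; cascade stops.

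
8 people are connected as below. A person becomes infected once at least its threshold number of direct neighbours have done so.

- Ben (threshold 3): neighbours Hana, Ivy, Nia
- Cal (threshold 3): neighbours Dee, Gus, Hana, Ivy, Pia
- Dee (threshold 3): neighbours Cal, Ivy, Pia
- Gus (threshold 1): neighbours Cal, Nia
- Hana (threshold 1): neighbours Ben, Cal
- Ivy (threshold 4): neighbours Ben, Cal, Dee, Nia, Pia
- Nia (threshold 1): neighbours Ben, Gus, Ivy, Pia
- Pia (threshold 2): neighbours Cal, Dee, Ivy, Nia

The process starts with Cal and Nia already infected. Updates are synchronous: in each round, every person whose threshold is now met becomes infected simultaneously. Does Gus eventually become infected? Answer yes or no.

Round 1 — Cal, Nia become infected (initial).
Round 2 — checking thresholds:
  Ben: 1 of 3 neighbours < 3, not yet.
  Dee: 1 of 3 neighbours < 3, not yet.
  Gus: 2 of 2 neighbours ≥ 1, becomes infected.
  Hana: 1 of 2 neighbours ≥ 1, becomes infected.
  Ivy: 2 of 5 neighbours < 4, not yet.
  Pia: 2 of 4 neighbours ≥ 2, becomes infected.
Round 3 — no new infections; cascade stops.

yes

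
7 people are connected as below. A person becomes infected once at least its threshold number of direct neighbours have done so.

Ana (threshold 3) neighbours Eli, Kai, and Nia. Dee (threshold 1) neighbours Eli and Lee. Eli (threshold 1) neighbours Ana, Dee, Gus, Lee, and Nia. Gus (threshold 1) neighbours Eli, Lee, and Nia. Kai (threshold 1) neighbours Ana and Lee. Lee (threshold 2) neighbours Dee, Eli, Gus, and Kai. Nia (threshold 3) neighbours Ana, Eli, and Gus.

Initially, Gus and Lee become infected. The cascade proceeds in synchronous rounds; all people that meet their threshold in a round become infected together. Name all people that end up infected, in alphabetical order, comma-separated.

Round 1 — Gus, Lee become infected (initial).
Round 2 — checking thresholds:
  Dee: 1 of 2 neighbours ≥ 1, becomes infected.
  Eli: 2 of 5 neighbours ≥ 1, becomes infected.
  Kai: 1 of 2 neighbours ≥ 1, becomes infected.
  Nia: 1 of 3 neighbours < 3, below threshold.
Round 3 — no new infections; cascade stops.

Dee, Eli, Gus, Kai, Lee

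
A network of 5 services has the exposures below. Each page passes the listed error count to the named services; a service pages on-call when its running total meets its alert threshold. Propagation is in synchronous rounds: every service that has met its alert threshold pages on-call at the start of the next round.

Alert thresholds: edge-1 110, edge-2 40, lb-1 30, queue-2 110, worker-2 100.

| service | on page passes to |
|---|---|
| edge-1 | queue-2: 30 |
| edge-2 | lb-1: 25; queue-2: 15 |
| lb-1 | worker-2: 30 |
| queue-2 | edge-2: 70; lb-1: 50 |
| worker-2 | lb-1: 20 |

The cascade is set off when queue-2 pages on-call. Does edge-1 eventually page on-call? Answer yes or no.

no

Round 1 — queue-2 pages on-call (initial).
  edge-2: +70 → 70 ≥ 40
  lb-1: +50 → 50 ≥ 30
Round 2 — edge-2, lb-1 page on-call.
  worker-2: +30 → 30 < 100
No further pages.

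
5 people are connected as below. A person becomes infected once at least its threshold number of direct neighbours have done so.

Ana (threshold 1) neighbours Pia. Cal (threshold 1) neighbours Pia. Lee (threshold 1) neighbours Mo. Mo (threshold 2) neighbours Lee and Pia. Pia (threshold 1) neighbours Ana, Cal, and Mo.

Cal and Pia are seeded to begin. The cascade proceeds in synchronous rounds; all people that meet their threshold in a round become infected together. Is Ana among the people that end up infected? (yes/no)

yes

Round 1 — Cal, Pia become infected (initial).
Round 2 — checking thresholds:
  Ana: 1 of 1 neighbours ≥ 1, becomes infected.
  Mo: 1 of 2 neighbours < 2, not yet.
Round 3 — no new infections; cascade stops.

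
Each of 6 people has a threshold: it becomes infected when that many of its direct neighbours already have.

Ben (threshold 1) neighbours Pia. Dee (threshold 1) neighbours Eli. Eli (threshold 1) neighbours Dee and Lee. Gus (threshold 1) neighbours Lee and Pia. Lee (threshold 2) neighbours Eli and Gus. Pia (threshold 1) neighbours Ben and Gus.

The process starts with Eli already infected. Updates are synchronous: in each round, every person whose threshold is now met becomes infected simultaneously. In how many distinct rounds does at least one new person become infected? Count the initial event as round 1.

Round 1 — Eli becomes infected (initial).
Round 2 — checking thresholds:
  Dee: 1 of 1 neighbours ≥ 1, becomes infected.
  Lee: 1 of 2 neighbours < 2, holds.
Round 3 — no new infections; cascade stops.

2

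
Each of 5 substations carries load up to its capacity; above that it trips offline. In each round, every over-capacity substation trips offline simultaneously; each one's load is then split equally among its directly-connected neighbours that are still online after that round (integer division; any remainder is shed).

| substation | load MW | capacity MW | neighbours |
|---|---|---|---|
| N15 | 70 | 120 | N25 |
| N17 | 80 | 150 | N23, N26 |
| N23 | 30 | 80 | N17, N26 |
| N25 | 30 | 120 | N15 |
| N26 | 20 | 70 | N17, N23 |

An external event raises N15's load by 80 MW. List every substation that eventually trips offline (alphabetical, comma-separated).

N15, N25

Round 1 — N15 at 150 > 120. N15 trips offline.
  N15 sheds 150 MW to N25: 150 each.
    N25: 30+150 = 180 > 120
Round 2 — N25 trips offline.
  N25 sheds 180 MW: no online neighbours, lost.
No further trips.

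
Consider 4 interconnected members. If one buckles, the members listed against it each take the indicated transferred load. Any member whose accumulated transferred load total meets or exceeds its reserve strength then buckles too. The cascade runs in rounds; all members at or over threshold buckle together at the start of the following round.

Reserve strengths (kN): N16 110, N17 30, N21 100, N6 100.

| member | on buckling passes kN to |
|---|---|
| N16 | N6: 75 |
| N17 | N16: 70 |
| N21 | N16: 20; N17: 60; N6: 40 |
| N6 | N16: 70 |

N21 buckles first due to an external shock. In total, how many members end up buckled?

Round 1 — N21 buckles (initial).
  N16: +20 → 20 < 110
  N17: +60 → 60 ≥ 30
  N6: +40 → 40 < 100
Round 2 — N17 buckles.
  N16: +70 → 90 < 110
No further bucklings.

2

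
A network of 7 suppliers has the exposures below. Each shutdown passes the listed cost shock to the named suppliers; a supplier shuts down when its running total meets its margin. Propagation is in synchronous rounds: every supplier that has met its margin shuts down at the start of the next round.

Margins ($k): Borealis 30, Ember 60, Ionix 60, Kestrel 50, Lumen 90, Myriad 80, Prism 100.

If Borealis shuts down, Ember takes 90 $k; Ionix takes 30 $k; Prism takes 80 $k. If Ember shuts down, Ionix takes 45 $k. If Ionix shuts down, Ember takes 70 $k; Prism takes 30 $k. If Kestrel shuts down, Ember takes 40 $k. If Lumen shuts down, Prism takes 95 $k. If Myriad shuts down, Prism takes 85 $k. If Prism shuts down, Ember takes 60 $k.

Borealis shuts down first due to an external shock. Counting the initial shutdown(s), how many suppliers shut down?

4

Round 1 — Borealis shuts down (initial).
  Ember: +90 → 90 ≥ 60
  Ionix: +30 → 30 < 60
  Prism: +80 → 80 < 100
Round 2 — Ember shuts down.
  Ionix: +45 → 75 ≥ 60
Round 3 — Ionix shuts down.
  Prism: +30 → 110 ≥ 100
Round 4 — Prism shuts down.
No further shutdowns.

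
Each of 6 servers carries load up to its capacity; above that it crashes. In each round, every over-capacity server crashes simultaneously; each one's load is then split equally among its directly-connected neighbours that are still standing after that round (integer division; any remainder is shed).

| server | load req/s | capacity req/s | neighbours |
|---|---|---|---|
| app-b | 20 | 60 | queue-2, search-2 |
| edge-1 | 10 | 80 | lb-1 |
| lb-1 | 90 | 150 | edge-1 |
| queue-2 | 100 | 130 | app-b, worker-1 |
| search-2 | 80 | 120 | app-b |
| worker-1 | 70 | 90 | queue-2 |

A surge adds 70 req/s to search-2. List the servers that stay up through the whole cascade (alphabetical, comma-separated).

Round 1 — search-2 at 150 > 120. search-2 crashes.
  search-2 sheds 150 req/s to app-b: 150 each.
    app-b: 20+150 = 170 > 60
Round 2 — app-b crashes.
  app-b sheds 170 req/s to queue-2: 170 each.
    queue-2: 100+170 = 270 > 130
Round 3 — queue-2 crashes.
  queue-2 sheds 270 req/s to worker-1: 270 each.
    worker-1: 70+270 = 340 > 90
Round 4 — worker-1 crashes.
  worker-1 sheds 340 req/s: no online neighbours, lost.
No further crashes.

edge-1, lb-1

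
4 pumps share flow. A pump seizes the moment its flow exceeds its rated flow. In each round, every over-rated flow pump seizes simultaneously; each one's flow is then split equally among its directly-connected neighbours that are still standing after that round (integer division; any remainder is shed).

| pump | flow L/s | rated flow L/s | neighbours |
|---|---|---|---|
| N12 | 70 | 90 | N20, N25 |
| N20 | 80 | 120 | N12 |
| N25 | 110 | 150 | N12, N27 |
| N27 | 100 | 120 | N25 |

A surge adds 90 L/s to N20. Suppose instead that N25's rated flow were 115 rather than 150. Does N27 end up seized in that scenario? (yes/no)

yes

With N25's rated flow at 115:
Round 1 — N20 at 170 > 120. N20 seizes.
  N20 sheds 170 L/s to N12: 170 each.
    N12: 70+170 = 240 > 90
Round 2 — N12 seizes.
  N12 sheds 240 L/s to N25: 240 each.
    N25: 110+240 = 350 > 115
Round 3 — N25 seizes.
  N25 sheds 350 L/s to N27: 350 each.
    N27: 100+350 = 450 > 120
Round 4 — N27 seizes.
  N27 sheds 450 L/s: no online neighbours, lost.
No further seizures.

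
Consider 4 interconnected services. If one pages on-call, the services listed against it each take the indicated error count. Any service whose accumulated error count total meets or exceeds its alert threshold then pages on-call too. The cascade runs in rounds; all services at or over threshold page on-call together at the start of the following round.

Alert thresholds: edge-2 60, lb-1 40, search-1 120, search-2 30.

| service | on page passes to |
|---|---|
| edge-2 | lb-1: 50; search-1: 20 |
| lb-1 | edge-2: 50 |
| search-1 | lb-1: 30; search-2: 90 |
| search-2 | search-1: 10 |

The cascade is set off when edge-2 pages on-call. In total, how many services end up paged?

Round 1 — edge-2 pages on-call (initial).
  lb-1: +50 → 50 ≥ 40
  search-1: +20 → 20 < 120
Round 2 — lb-1 pages on-call.
No further pages.

2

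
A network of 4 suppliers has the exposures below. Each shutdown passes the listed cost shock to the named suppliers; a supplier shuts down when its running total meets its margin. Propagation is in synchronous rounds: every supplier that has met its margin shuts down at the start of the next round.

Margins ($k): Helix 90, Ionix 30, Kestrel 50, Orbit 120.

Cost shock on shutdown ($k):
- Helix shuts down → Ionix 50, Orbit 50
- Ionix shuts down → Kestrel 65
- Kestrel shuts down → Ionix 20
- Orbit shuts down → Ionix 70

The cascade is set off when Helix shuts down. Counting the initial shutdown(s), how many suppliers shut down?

Round 1 — Helix shuts down (initial).
  Ionix: +50 → 50 ≥ 30
  Orbit: +50 → 50 < 120
Round 2 — Ionix shuts down.
  Kestrel: +65 → 65 ≥ 50
Round 3 — Kestrel shuts down.
No further shutdowns.

3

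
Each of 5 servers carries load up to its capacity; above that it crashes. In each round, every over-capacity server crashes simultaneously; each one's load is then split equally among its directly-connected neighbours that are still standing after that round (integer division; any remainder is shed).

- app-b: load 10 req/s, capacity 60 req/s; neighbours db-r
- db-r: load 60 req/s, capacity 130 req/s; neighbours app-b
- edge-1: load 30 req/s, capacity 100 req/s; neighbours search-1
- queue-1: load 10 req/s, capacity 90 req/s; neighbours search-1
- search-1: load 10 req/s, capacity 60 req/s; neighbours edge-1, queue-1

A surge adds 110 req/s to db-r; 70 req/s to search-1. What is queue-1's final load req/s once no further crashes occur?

50

Round 1 — db-r at 170 > 130; search-1 at 80 > 60. db-r, search-1 crash.
  db-r sheds 170 req/s to app-b: 170 each.
    app-b: 10+170 = 180 > 60
  search-1 sheds 80 req/s to edge-1, queue-1: 40 each.
    edge-1: 30+40 = 70 ≤ 100
    queue-1: 10+40 = 50 ≤ 90
Round 2 — app-b crashes.
  app-b sheds 180 req/s: no online neighbours, lost.
No further crashes.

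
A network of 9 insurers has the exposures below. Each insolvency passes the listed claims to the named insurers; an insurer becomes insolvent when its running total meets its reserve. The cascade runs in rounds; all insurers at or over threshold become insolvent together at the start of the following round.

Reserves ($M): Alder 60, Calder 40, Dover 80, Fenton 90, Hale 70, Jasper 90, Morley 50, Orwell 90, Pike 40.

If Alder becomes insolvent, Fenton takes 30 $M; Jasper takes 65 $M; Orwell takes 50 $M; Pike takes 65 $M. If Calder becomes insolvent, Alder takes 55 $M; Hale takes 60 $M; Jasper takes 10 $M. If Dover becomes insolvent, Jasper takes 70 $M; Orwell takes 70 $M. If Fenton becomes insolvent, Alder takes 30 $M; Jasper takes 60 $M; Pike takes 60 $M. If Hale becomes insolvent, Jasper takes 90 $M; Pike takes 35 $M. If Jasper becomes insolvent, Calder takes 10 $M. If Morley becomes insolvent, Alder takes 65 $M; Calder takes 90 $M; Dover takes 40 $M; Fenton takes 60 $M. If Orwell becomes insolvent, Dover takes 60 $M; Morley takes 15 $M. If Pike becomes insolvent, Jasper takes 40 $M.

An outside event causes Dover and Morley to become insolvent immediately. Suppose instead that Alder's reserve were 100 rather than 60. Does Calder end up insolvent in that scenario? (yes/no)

With Alder's reserve at 100:
Round 1 — Dover, Morley become insolvent (initial).
  Alder: +65 → 65 < 100
  Calder: +90 → 90 ≥ 40
  Fenton: +60 → 60 < 90
  Jasper: +70 → 70 < 90
  Orwell: +70 → 70 < 90
Round 2 — Calder becomes insolvent.
  Alder: +55 → 120 ≥ 100
  Hale: +60 → 60 < 70
  Jasper: +10 → 80 < 90
Round 3 — Alder becomes insolvent.
  Fenton: +30 → 90 ≥ 90
  Jasper: +65 → 145 ≥ 90
  Orwell: +50 → 120 ≥ 90
  Pike: +65 → 65 ≥ 40
Round 4 — Fenton, Jasper, Orwell, Pike become insolvent.
No further insolvencies.

yes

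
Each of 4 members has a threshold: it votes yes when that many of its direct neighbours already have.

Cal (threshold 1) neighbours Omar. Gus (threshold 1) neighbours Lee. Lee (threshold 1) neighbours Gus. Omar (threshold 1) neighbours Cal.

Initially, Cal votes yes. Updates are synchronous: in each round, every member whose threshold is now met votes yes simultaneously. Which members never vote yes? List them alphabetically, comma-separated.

Round 1 — Cal votes yes (initial).
Round 2 — checking thresholds:
  Omar: 1 of 1 neighbours ≥ 1, votes yes.
Round 3 — no new yes votes; cascade stops.

Gus, Lee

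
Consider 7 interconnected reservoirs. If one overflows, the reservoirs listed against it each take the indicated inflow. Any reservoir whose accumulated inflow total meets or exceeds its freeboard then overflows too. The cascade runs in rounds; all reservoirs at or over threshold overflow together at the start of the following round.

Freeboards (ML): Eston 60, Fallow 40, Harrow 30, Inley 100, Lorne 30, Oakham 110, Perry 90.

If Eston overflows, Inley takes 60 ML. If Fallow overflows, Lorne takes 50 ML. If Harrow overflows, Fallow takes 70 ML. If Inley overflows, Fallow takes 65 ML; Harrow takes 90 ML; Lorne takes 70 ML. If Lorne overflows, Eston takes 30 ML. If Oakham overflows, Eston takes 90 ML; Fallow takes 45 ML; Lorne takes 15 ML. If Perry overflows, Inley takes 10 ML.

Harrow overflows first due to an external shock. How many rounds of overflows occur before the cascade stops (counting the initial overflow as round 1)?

3

Round 1 — Harrow overflows (initial).
  Fallow: +70 → 70 ≥ 40
Round 2 — Fallow overflows.
  Lorne: +50 → 50 ≥ 30
Round 3 — Lorne overflows.
  Eston: +30 → 30 < 60
No further overflows.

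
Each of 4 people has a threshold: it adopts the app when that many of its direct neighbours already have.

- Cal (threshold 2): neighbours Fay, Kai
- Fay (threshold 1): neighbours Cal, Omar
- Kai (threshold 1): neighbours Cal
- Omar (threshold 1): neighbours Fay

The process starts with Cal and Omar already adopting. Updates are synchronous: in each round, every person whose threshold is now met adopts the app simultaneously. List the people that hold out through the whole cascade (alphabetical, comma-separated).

Round 1 — Cal, Omar adopt the app (initial).
Round 2 — checking thresholds:
  Fay: 2 of 2 neighbours ≥ 1, adopts the app.
  Kai: 1 of 1 neighbours ≥ 1, adopts the app.
Round 3 — no new adoptions; cascade stops.

none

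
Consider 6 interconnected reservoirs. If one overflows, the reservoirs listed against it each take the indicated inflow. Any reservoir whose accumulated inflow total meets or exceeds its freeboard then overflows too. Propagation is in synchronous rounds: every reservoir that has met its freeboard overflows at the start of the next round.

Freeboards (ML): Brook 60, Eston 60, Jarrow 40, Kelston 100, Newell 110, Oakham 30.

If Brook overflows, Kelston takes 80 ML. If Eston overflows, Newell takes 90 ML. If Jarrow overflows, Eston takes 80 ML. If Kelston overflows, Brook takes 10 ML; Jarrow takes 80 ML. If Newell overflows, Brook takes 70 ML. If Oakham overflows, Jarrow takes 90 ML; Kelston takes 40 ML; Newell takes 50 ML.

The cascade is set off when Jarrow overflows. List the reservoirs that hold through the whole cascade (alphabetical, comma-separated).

Round 1 — Jarrow overflows (initial).
  Eston: +80 → 80 ≥ 60
Round 2 — Eston overflows.
  Newell: +90 → 90 < 110
No further overflows.

Brook, Kelston, Newell, Oakham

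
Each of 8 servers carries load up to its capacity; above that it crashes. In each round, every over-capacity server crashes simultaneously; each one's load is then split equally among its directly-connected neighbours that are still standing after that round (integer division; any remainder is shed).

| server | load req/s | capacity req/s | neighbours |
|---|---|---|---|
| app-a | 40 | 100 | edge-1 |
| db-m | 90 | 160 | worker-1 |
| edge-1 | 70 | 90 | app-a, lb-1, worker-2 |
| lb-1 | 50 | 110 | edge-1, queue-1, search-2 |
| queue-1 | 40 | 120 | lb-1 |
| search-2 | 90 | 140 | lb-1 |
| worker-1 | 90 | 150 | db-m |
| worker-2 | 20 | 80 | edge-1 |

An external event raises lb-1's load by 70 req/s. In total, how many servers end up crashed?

Round 1 — lb-1 at 120 > 110. lb-1 crashes.
  lb-1 sheds 120 req/s to edge-1, queue-1, search-2: 40 each.
    edge-1: 70+40 = 110 > 90
    queue-1: 40+40 = 80 ≤ 120
    search-2: 90+40 = 130 ≤ 140
Round 2 — edge-1 crashes.
  edge-1 sheds 110 req/s to app-a, worker-2: 55 each.
    app-a: 40+55 = 95 ≤ 100
    worker-2: 20+55 = 75 ≤ 80
No further crashes.

2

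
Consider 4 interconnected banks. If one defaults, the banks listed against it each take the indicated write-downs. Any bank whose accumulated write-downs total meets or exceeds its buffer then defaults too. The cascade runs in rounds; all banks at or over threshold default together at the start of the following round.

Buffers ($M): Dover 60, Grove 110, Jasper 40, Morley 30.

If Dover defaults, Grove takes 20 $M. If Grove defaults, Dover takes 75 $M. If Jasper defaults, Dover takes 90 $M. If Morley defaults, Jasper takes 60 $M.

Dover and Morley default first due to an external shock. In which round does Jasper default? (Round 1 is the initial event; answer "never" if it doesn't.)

Round 1 — Dover, Morley default (initial).
  Grove: +20 → 20 < 110
  Jasper: +60 → 60 ≥ 40
Round 2 — Jasper defaults.
No further defaults.

2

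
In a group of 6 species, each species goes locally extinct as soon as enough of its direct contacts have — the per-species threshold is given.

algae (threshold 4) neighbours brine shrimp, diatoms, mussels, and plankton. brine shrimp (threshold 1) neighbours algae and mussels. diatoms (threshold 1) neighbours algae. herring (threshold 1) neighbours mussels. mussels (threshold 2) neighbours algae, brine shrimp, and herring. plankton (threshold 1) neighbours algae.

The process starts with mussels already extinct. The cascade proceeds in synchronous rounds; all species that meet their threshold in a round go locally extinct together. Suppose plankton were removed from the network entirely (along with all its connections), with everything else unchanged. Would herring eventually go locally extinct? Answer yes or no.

yes

With plankton removed:
Round 1 — mussels goes locally extinct (initial).
Round 2 — checking thresholds:
  algae: 1 of 3 neighbours < 4, holds.
  brine shrimp: 1 of 2 neighbours ≥ 1, goes locally extinct.
  herring: 1 of 1 neighbours ≥ 1, goes locally extinct.
Round 3 — no new extinctions; cascade stops.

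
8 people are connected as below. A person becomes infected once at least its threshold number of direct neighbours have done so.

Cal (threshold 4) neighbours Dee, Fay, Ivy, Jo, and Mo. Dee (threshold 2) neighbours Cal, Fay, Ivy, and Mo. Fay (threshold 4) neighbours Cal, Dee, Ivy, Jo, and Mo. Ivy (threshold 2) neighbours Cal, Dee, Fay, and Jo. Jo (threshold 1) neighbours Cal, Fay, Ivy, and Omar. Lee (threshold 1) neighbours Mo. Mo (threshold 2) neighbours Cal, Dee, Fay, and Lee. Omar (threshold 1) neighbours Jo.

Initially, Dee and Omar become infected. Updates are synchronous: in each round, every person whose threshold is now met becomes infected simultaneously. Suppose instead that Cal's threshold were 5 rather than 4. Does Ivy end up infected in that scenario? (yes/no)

yes

With Cal's threshold at 5:
Round 1 — Dee, Omar become infected (initial).
Round 2 — checking thresholds:
  Cal: 1 of 5 neighbours < 5, not yet.
  Fay: 1 of 5 neighbours < 4, not yet.
  Ivy: 1 of 4 neighbours < 2, not yet.
  Jo: 1 of 4 neighbours ≥ 1, becomes infected.
  Mo: 1 of 4 neighbours < 2, not yet.
Round 3 — checking thresholds:
  Cal: 2 of 5 neighbours < 5, not yet.
  Fay: 2 of 5 neighbours < 4, not yet.
  Ivy: 2 of 4 neighbours ≥ 2, becomes infected.
  Mo: 1 of 4 neighbours < 2, not yet.
Round 4 — no new infections; cascade stops.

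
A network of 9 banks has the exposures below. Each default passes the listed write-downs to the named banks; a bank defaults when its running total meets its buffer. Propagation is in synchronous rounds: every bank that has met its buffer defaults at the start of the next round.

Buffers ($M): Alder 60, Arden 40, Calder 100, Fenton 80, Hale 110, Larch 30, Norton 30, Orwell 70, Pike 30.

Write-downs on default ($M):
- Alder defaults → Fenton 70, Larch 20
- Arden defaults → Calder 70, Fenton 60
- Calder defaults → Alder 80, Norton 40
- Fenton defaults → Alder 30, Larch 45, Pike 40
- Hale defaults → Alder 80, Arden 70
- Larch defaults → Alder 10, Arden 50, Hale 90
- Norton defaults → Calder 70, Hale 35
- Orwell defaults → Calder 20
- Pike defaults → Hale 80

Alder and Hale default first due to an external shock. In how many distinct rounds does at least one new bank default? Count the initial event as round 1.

4

Round 1 — Alder, Hale default (initial).
  Arden: +70 → 70 ≥ 40
  Fenton: +70 → 70 < 80
  Larch: +20 → 20 < 30
Round 2 — Arden defaults.
  Calder: +70 → 70 < 100
  Fenton: +60 → 130 ≥ 80
Round 3 — Fenton defaults.
  Larch: +45 → 65 ≥ 30
  Pike: +40 → 40 ≥ 30
Round 4 — Larch, Pike default.
No further defaults.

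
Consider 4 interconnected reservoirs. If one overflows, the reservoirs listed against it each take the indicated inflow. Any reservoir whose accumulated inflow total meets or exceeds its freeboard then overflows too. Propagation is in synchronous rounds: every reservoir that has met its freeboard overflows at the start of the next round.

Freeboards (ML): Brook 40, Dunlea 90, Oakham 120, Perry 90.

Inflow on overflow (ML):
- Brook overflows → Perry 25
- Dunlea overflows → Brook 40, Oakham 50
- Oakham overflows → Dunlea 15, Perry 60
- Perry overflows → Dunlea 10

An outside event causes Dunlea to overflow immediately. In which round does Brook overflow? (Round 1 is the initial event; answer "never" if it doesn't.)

Round 1 — Dunlea overflows (initial).
  Brook: +40 → 40 ≥ 40
  Oakham: +50 → 50 < 120
Round 2 — Brook overflows.
  Perry: +25 → 25 < 90
No further overflows.

2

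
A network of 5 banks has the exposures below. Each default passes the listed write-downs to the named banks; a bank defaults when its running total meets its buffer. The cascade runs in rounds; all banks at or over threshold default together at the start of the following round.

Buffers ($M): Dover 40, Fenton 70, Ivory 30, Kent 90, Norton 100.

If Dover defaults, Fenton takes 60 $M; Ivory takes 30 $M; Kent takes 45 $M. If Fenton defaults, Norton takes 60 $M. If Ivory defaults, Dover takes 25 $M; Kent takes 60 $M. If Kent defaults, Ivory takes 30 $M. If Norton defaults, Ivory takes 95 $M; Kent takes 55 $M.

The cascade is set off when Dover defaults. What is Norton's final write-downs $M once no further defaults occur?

Round 1 — Dover defaults (initial).
  Fenton: +60 → 60 < 70
  Ivory: +30 → 30 ≥ 30
  Kent: +45 → 45 < 90
Round 2 — Ivory defaults.
  Kent: +60 → 105 ≥ 90
Round 3 — Kent defaults.
No further defaults.

0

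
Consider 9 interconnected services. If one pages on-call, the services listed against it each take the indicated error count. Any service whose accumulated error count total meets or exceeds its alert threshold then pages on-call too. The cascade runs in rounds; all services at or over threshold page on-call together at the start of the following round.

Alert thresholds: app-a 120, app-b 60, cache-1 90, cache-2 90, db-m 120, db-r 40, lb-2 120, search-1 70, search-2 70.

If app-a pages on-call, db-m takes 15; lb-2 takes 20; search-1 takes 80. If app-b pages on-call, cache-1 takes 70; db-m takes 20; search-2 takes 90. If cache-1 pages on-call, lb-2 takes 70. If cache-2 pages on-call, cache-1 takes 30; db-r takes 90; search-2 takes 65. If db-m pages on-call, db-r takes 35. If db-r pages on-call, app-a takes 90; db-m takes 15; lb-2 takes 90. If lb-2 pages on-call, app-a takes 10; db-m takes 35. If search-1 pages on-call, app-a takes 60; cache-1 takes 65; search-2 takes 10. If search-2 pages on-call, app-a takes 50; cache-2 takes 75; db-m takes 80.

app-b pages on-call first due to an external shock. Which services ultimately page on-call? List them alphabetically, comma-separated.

Round 1 — app-b pages on-call (initial).
  cache-1: +70 → 70 < 90
  db-m: +20 → 20 < 120
  search-2: +90 → 90 ≥ 70
Round 2 — search-2 pages on-call.
  app-a: +50 → 50 < 120
  cache-2: +75 → 75 < 90
  db-m: +80 → 100 < 120
No further pages.

app-b, search-2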